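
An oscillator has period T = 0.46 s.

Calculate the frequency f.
f = 1/T = 1/0.46 = 2.174 Hz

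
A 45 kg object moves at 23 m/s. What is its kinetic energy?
KE = ½mv² = ½×45×23² = 11902.5 J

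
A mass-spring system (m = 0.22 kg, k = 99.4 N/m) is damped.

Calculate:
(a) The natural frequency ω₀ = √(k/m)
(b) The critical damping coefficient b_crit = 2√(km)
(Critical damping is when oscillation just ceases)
ω₀ = √(k/m) = √(99.4/0.22) = 21.26 rad/s
b_crit = 2√(km) = 2√(99.4×0.22) = 9.353 kg/s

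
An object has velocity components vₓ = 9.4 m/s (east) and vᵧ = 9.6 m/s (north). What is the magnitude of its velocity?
|v| = √(vₓ² + vᵧ²) = √(9.4² + 9.6²) = √(180.52) = 13.44 m/s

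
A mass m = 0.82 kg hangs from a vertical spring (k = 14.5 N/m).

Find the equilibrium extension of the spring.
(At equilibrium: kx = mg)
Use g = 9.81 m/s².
x_eq = mg/k = 0.82×9.81/14.5 = 0.5548 m = 55.48 cm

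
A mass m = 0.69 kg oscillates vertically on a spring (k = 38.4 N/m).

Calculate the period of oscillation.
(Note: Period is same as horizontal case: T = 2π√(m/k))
T = 2π√(m/k) = 2π√(0.69/38.4) = 0.8422 s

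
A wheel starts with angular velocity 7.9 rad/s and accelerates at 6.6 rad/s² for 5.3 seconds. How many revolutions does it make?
θ = ω₀t + ½αt² = 7.9×5.3 + ½×6.6×5.3² = 134.57 rad
Revolutions = θ/(2π) = 134.57/(2π) = 21.42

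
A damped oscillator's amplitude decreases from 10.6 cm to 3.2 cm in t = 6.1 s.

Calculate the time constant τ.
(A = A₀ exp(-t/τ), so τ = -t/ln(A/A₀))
A/A₀ = 3.2/10.6 = 0.3019; ln(A/A₀) = -1.198
τ = −t/ln(A/A₀) = −6.1/-1.198 = 5.093 s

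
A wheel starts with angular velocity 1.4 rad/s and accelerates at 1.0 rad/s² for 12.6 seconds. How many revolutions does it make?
θ = ω₀t + ½αt² = 1.4×12.6 + ½×1.0×12.6² = 97.02 rad
Revolutions = θ/(2π) = 97.02/(2π) = 15.44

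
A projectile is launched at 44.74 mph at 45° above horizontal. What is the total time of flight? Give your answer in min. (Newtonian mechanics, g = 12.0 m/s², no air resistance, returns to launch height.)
T = 2v₀sin(θ)/g (with unit conversion) = 0.03928 min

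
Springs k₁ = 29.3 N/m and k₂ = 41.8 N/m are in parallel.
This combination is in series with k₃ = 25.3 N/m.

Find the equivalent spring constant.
k₁₂ = k₁ + k₂ = 71.1 N/m (parallel)
1/k_eq = 1/k₁₂ + 1/k₃ → k_eq = 18.66 N/m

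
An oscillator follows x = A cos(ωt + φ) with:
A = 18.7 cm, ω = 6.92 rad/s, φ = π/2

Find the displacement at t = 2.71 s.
x = A cos(ωt + φ) = 18.7×cos(6.92×2.71 + π/2) = 1.799 cm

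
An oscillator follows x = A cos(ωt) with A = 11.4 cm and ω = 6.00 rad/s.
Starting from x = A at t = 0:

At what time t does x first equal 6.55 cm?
cos(ωt) = x/A = 6.55/11.4 = 0.5746
ωt = arccos(0.5746) = 0.9587 rad
t = 0.9587/6.0 = 0.1598 s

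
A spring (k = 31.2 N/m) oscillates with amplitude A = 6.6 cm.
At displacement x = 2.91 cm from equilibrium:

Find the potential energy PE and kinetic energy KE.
E_total = ½kA² = ½×31.2×(0.066)² = 0.06795 J
PE = ½kx² = ½×31.2×(0.0291)² = 0.01321 J
KE = E_total − PE = 0.05474 J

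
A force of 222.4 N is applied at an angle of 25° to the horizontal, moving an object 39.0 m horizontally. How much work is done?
W = Fd cosθ = 222.4×39.0×cos(25°) = 7861.0 J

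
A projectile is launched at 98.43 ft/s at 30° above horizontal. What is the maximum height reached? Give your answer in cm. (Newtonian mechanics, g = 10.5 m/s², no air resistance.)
H = v₀²sin²(θ)/(2g) (with unit conversion) = 1072.0 cm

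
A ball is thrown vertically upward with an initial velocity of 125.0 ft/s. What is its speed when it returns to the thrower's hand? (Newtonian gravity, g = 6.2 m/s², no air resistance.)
By conservation of energy, the ball returns at the same speed = 125.0 ft/s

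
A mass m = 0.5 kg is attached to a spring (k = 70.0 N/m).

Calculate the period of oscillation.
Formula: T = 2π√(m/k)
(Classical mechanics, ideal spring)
T = 2π√(m/k) = 2π√(0.5/70.0) = 0.531 s; f = 1/T = 1.883 Hz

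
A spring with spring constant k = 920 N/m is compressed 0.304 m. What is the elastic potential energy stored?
PE = ½kx² = ½×920×0.304² = 42.51 J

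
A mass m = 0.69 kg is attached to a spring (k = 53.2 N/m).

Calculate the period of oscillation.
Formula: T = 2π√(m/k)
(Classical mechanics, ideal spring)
T = 2π√(m/k) = 2π√(0.69/53.2) = 0.7156 s; f = 1/T = 1.397 Hz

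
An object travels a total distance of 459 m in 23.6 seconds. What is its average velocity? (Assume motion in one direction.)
v_avg = Δd / Δt = 459 / 23.6 = 19.45 m/s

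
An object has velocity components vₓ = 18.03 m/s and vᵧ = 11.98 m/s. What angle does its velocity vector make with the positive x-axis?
θ = arctan(vᵧ/vₓ) = arctan(11.98/18.03) = 33.6°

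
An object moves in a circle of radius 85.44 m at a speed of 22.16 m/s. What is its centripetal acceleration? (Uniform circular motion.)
a_c = v²/r = 22.16²/85.44 = 491.066/85.44 = 5.75 m/s²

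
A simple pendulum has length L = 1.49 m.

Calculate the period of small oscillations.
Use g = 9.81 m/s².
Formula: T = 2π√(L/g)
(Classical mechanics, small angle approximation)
T = 2π√(L/g) = 2π√(1.49/9.81) = 2.449 s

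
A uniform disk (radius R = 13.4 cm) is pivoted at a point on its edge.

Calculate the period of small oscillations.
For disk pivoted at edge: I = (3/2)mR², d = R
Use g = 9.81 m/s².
I/m = (3/2)R² = 0.02693 m²; d = R = 0.134 m
T = 2π√((3/2)R²/(gR)) = 2π√(3R/(2g)) = 0.8994 s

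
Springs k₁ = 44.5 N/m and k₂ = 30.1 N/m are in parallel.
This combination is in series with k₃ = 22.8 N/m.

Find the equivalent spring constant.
k₁₂ = k₁ + k₂ = 74.6 N/m (parallel)
1/k_eq = 1/k₁₂ + 1/k₃ → k_eq = 17.46 N/m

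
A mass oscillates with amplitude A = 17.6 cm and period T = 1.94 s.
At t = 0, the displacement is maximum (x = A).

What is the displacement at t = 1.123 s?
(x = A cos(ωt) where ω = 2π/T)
ω = 2π/T = 2π/1.94 = 3.239 rad/s
x = A cos(ωt) = 17.6×cos(3.239×1.123) = -15.48 cm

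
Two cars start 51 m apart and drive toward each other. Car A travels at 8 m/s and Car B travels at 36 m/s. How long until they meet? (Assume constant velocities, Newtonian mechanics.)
Combined speed: v_combined = 8 + 36 = 44 m/s
Time to meet: t = d/44 = 51/44 = 1.16 s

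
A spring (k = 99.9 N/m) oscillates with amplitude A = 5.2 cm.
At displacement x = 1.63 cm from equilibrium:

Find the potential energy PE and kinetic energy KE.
E_total = ½kA² = ½×99.9×(0.052)² = 0.1351 J
PE = ½kx² = ½×99.9×(0.0163)² = 0.01327 J
KE = E_total − PE = 0.1218 J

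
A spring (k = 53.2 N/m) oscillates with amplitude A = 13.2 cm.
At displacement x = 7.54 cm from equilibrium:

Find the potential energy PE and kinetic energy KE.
E_total = ½kA² = ½×53.2×(0.132)² = 0.4635 J
PE = ½kx² = ½×53.2×(0.0754)² = 0.1512 J
KE = E_total − PE = 0.3123 J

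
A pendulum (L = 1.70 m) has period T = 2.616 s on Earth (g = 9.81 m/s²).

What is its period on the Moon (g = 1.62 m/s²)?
T = 2π√(L/g), so T_moon/T_earth = √(g_earth/g_moon)
T_moon = 2π√(1.7/1.62) = 6.436 s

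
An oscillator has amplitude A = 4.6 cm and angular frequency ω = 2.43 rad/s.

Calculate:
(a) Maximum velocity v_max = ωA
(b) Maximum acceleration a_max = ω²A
v_max = ωA = 2.43×0.046 = 0.1118 m/s
a_max = ω²A = 2.43²×0.046 = 0.2716 m/s²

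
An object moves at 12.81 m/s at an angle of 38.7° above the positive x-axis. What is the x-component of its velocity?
vₓ = v cos(θ) = 12.81 × cos(38.7°) = 10.0 m/s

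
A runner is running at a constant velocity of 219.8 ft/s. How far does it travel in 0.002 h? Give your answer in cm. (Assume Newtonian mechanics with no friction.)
d = vt (with unit conversion) = 48240.0 cm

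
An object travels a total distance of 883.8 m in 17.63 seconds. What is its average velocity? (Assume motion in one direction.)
v_avg = Δd / Δt = 883.8 / 17.63 = 50.13 m/s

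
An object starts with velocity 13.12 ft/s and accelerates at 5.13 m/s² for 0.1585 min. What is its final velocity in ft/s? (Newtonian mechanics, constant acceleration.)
v = v₀ + at (with unit conversion) = 173.2 ft/s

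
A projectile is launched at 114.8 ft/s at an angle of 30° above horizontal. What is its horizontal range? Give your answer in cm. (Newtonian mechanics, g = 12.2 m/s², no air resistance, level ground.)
R = v₀² sin(2θ) / g (with unit conversion) = 8691.0 cm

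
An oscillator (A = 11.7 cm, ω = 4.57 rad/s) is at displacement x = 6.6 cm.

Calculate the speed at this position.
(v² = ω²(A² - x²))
v = ω√(A² − x²) = 4.57×√(0.117² − 0.066²) = 0.4415 m/s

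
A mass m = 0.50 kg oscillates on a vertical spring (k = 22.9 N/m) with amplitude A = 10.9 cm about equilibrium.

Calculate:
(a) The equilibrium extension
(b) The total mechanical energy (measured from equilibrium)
x_eq = mg/k = 0.5×9.81/22.9 = 0.2142 m = 21.42 cm
E = ½kA² = ½×22.9×(0.109)² = 0.136 J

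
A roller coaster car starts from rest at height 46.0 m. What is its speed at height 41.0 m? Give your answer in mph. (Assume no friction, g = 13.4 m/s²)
mgh₁ = ½mv₂² + mgh₂ → v₂ = √(2g(h₁−h₂)) = √(2×13.4×(46−41)) = 11.58 m/s = 25.89 mph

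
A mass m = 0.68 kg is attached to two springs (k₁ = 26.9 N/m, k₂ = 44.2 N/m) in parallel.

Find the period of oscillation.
k_eq = k₁+k₂ = 71.1 N/m
T = 2π√(m/k_eq) = 2π√(0.68/71.1) = 0.6145 s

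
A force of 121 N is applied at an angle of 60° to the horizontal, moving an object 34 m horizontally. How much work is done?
W = Fd cosθ = 121×34×cos(60°) = 2057.0 J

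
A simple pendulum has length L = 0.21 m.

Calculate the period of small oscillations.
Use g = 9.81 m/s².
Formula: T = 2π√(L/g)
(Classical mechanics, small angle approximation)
T = 2π√(L/g) = 2π√(0.21/9.81) = 0.9193 s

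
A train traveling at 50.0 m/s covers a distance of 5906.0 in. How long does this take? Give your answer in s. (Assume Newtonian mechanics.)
t = d/v (with unit conversion) = 3.0 s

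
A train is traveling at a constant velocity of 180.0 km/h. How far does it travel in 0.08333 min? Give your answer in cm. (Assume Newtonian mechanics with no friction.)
d = vt (with unit conversion) = 25000.0 cm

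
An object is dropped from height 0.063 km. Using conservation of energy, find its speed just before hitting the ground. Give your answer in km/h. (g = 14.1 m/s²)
mgh = ½mv² → v = √(2gh) = √(2×14.1×63) = 42.15 m/s = 151.7 km/h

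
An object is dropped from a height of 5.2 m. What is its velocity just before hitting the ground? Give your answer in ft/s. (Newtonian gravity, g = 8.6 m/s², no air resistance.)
v = √(2gh) (with unit conversion) = 31.03 ft/s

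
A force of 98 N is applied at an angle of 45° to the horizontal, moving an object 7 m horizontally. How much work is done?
W = Fd cosθ = 98×7×cos(45°) = 485.08 J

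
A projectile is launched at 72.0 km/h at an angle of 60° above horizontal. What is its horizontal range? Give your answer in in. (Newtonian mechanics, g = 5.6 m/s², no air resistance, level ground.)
R = v₀² sin(2θ) / g (with unit conversion) = 2435.0 in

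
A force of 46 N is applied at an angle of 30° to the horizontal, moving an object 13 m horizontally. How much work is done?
W = Fd cosθ = 46×13×cos(30°) = 517.88 J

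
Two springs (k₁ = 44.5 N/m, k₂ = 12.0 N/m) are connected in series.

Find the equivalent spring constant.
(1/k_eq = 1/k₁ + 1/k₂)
1/k_eq = 1/44.5 + 1/12.0 = 0.10581; k_eq = 9.451 N/m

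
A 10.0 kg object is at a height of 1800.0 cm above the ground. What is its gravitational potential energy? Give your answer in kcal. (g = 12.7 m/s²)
PE = mgh = 10 kg × 12.7 m/s² × 18 m = 2286 J = 0.5464 kcal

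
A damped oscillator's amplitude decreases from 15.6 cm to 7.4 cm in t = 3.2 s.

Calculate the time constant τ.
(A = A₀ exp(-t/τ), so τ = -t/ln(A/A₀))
A/A₀ = 7.4/15.6 = 0.4744; ln(A/A₀) = -0.7458
τ = −t/ln(A/A₀) = −3.2/-0.7458 = 4.291 s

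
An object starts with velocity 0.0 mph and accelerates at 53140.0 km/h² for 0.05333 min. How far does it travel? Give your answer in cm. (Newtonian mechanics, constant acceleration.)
d = v₀t + ½at² (with unit conversion) = 2099.0 cm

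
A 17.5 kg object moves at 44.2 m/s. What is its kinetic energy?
KE = ½mv² = ½×17.5×44.2² = 17094.35 J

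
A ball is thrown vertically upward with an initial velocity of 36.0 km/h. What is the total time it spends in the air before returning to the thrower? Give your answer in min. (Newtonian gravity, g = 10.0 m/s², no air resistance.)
t_total = 2v₀/g (with unit conversion) = 0.03333 min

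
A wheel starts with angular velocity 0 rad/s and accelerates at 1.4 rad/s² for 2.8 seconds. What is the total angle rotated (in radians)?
θ = ω₀t + ½αt² = 0×2.8 + ½×1.4×2.8² = 5.49 rad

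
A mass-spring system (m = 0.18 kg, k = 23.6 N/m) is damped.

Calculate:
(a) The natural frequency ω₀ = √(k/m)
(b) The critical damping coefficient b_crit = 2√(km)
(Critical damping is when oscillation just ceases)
ω₀ = √(k/m) = √(23.6/0.18) = 11.45 rad/s
b_crit = 2√(km) = 2√(23.6×0.18) = 4.122 kg/s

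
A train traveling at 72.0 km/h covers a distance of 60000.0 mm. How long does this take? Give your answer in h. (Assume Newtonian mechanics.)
t = d/v (with unit conversion) = 0.0008333 h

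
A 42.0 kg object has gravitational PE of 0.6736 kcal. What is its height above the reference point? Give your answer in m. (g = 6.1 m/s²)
PE = mgh → h = PE/(mg) = 2818 J / (42 kg × 6.1 m/s²) = 11 m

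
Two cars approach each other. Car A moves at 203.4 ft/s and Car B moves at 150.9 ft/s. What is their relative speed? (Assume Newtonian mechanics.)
v_rel = v_A + v_B = 203.4 + 150.9 = 354.3 ft/s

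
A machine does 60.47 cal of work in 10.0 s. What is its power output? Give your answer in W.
P = W/t = 253 J / 10 s = 25.3 W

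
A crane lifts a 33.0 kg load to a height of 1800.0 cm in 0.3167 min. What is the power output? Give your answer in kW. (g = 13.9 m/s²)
W = mgh = 33×13.9×18 = 8257 J
P = W/t = 8257/19 = 434.5 W = 0.4345 kW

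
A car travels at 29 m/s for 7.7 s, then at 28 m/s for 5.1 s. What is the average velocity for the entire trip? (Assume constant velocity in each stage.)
d₁ = v₁t₁ = 29 × 7.7 = 223.3 m
d₂ = v₂t₂ = 28 × 5.1 = 142.8 m
d_total = 366.1 m, t_total = 12.8 s
v_avg = d_total/t_total = 366.1/12.8 = 28.6 m/s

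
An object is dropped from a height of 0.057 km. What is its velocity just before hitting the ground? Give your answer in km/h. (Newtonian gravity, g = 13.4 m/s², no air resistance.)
v = √(2gh) (with unit conversion) = 140.7 km/h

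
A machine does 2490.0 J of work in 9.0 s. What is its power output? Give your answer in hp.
P = W/t = 2490 J / 9 s = 276.7 W = 0.371 hp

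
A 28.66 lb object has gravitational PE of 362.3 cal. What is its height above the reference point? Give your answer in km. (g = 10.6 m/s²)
PE = mgh → h = PE/(mg) = 1516 J / (13 kg × 10.6 m/s²) = 11 m = 0.011 km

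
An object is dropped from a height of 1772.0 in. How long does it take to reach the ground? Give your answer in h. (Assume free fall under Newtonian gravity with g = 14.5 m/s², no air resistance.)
t = √(2h/g) (with unit conversion) = 0.0006921 h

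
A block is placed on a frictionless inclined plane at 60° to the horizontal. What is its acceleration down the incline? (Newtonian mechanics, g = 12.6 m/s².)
a = g sin(θ) = 12.6 × sin(60°) = 12.6 × 0.866 = 10.91 m/s²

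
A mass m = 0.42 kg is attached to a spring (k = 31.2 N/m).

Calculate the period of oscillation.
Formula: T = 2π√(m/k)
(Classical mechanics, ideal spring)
T = 2π√(m/k) = 2π√(0.42/31.2) = 0.729 s; f = 1/T = 1.372 Hz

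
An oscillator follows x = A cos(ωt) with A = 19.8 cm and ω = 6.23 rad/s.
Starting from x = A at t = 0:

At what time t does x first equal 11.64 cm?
cos(ωt) = x/A = 11.64/19.8 = 0.5879
ωt = arccos(0.5879) = 0.9424 rad
t = 0.9424/6.23 = 0.1513 s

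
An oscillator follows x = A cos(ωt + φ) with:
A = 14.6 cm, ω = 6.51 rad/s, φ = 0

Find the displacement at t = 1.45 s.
x = A cos(ωt + φ) = 14.6×cos(6.51×1.45 + 0) = -14.6 cm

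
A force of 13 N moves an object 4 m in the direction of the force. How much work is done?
W = Fd = 13×4 = 52.0 J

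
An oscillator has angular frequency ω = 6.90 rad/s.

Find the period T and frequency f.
T = 2π/ω = 2π/6.9 = 0.9106 s; f = ω/2π = 1.098 Hz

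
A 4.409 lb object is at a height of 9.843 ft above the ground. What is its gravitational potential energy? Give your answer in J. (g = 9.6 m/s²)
PE = mgh = 2 kg × 9.6 m/s² × 3 m = 57.6 J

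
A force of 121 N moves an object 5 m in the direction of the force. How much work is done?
W = Fd = 121×5 = 605.0 J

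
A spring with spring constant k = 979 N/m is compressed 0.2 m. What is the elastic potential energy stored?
PE = ½kx² = ½×979×0.2² = 19.58 J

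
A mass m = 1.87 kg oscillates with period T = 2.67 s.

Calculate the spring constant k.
T = 2π√(m/k) → k = m(2π/T)² = 1.87×(2π/2.67)² = 10.36 N/m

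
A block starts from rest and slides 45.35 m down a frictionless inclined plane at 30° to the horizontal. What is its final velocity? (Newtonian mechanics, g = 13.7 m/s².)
a = g sin(θ) = 13.7 × sin(30°) = 6.85 m/s²
v = √(2ad) = √(2 × 6.85 × 45.35) = 24.93 m/s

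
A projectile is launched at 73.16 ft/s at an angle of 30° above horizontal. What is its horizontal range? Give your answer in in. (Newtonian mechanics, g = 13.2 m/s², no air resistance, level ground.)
R = v₀² sin(2θ) / g (with unit conversion) = 1284.0 in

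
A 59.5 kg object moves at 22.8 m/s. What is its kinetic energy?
KE = ½mv² = ½×59.5×22.8² = 15465.24 J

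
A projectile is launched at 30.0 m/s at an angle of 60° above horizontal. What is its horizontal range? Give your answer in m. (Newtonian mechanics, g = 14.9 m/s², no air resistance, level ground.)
R = v₀² sin(2θ) / g = 52.31 m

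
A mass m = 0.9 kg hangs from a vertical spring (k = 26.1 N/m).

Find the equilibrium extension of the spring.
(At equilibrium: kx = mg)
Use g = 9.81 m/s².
x_eq = mg/k = 0.9×9.81/26.1 = 0.3383 m = 33.83 cm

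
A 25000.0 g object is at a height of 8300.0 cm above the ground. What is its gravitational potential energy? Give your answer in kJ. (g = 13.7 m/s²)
PE = mgh = 25 kg × 13.7 m/s² × 83 m = 2.843e+04 J = 28.43 kJ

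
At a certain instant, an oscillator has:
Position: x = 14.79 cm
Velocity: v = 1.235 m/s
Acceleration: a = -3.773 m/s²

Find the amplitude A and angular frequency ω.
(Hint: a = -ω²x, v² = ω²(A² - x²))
a = −ω²x → ω = √(|a|/x) = √(3.773/0.1479) = 5.051 rad/s
v² = ω²(A² − x²) → A = √(x² + v²/ω²) = √(0.1479² + 1.235²/5.051²) = 0.2858 m = 28.58 cm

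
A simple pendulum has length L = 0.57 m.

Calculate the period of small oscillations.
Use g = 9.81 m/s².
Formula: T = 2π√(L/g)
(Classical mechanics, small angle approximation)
T = 2π√(L/g) = 2π√(0.57/9.81) = 1.515 s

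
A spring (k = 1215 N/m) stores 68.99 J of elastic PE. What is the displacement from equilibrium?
PE = ½kx² → x = √(2PE/k) = √(2×68.99/1215) = 0.337 m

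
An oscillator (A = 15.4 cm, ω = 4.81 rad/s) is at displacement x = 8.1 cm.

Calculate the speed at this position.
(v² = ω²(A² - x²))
v = ω√(A² − x²) = 4.81×√(0.154² − 0.081²) = 0.63 m/s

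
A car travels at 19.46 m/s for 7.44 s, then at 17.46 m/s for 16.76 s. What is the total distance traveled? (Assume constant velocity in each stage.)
d₁ = v₁t₁ = 19.46 × 7.44 = 144.782 m
d₂ = v₂t₂ = 17.46 × 16.76 = 292.63 m
d_total = 144.782 + 292.63 = 437.41 m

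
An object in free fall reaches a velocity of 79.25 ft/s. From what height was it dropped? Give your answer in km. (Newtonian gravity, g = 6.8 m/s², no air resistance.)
h = v²/(2g) (with unit conversion) = 0.0429 km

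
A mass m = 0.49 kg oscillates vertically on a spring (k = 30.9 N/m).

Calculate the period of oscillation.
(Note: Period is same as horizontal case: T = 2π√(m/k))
T = 2π√(m/k) = 2π√(0.49/30.9) = 0.7912 s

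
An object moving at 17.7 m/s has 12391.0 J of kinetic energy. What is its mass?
KE = ½mv² → m = 2KE/v² = 2×12391.0/17.7² = 79.1 kg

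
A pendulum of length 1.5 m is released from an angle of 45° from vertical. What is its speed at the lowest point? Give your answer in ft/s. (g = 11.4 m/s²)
h = L(1 − cosθ) = 1.5×(1 − cos45°) = 0.4393 m
v = √(2gh) = √(2×11.4×0.4393) = 3.165 m/s = 10.38 ft/s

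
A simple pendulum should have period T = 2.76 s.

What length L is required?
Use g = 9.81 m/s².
T = 2π√(L/g) → L = g(T/2π)² = 9.81×(2.76/2π)² = 1.893 m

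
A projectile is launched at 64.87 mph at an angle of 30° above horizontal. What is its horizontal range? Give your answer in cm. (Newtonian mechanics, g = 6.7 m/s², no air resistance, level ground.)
R = v₀² sin(2θ) / g (with unit conversion) = 10870.0 cm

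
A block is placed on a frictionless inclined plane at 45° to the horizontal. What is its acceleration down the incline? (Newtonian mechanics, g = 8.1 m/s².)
a = g sin(θ) = 8.1 × sin(45°) = 8.1 × 0.7071 = 5.73 m/s²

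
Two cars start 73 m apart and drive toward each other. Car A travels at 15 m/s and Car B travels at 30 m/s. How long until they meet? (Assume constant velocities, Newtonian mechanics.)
Combined speed: v_combined = 15 + 30 = 45 m/s
Time to meet: t = d/45 = 73/45 = 1.62 s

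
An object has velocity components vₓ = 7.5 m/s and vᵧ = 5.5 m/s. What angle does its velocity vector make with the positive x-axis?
θ = arctan(vᵧ/vₓ) = arctan(5.5/7.5) = 36.25°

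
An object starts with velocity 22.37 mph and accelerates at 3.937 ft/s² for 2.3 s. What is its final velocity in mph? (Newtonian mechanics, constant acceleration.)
v = v₀ + at (with unit conversion) = 28.54 mph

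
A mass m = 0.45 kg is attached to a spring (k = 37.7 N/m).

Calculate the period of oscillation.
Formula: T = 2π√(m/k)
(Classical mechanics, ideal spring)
T = 2π√(m/k) = 2π√(0.45/37.7) = 0.6865 s; f = 1/T = 1.457 Hz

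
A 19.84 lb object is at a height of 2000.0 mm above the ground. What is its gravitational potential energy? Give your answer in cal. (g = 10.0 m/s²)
PE = mgh = 8.999 kg × 10.0 m/s² × 2 m = 180 J = 43.02 cal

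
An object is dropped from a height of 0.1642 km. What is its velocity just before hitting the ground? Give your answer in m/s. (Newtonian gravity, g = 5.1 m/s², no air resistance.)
v = √(2gh) (with unit conversion) = 40.92 m/s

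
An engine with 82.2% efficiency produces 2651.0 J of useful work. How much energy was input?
W_in = W_out/η = 2651.0/0.822 = 3225.1 J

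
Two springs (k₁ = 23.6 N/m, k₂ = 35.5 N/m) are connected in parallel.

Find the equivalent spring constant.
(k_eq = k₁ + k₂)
k_eq = k₁ + k₂ = 23.6 + 35.5 = 59.1 N/m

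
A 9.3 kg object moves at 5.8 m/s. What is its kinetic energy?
KE = ½mv² = ½×9.3×5.8² = 156.426 J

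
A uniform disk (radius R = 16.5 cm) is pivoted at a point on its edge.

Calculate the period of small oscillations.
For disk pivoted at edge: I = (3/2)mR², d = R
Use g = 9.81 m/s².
I/m = (3/2)R² = 0.04084 m²; d = R = 0.165 m
T = 2π√((3/2)R²/(gR)) = 2π√(3R/(2g)) = 0.998 s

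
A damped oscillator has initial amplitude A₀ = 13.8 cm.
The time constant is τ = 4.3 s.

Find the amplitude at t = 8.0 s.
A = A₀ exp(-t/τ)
A = A₀ exp(−t/τ) = 13.8×exp(−8.0/4.3) = 2.147 cm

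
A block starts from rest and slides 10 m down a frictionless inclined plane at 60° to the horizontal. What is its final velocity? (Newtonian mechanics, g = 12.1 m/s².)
a = g sin(θ) = 12.1 × sin(60°) = 10.48 m/s²
v = √(2ad) = √(2 × 10.48 × 10) = 14.48 m/s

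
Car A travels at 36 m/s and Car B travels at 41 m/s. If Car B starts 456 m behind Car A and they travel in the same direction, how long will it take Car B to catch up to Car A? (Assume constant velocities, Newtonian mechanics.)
Relative speed: v_rel = 41 - 36 = 5 m/s
Time to catch: t = d₀/v_rel = 456/5 = 91.2 s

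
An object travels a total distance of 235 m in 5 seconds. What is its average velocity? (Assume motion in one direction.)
v_avg = Δd / Δt = 235 / 5 = 47.0 m/s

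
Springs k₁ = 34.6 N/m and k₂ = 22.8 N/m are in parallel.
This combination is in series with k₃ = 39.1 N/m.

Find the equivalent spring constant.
k₁₂ = k₁ + k₂ = 57.4 N/m (parallel)
1/k_eq = 1/k₁₂ + 1/k₃ → k_eq = 23.26 N/m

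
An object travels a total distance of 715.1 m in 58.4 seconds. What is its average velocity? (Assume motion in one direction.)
v_avg = Δd / Δt = 715.1 / 58.4 = 12.24 m/s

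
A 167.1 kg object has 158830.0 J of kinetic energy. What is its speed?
KE = ½mv² → v = √(2KE/m) = √(2×158830.0/167.1) = 43.6 m/s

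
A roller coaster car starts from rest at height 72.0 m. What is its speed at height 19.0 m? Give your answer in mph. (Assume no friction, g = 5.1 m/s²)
mgh₁ = ½mv₂² + mgh₂ → v₂ = √(2g(h₁−h₂)) = √(2×5.1×(72−19)) = 23.25 m/s = 52.01 mph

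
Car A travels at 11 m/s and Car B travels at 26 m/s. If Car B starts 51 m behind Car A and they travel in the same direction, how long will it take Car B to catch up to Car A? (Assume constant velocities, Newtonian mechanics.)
Relative speed: v_rel = 26 - 11 = 15 m/s
Time to catch: t = d₀/v_rel = 51/15 = 3.4 s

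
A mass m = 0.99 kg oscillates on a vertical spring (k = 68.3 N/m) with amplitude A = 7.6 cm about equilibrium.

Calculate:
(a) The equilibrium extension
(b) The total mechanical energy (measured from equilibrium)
x_eq = mg/k = 0.99×9.81/68.3 = 0.1422 m = 14.22 cm
E = ½kA² = ½×68.3×(0.076)² = 0.1973 J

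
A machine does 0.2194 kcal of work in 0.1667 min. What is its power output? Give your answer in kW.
P = W/t = 918 J / 10 s = 91.78 W = 0.09178 kW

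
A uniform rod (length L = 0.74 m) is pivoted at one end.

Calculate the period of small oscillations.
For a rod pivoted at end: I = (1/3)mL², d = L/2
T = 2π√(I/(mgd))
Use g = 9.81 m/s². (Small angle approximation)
I/m = (1/3)L² = 0.1825 m²; d = L/2 = 0.37 m
T = 2π√(I/(mgd)) = 2π√(0.1825/(9.81×0.37)) = 1.409 s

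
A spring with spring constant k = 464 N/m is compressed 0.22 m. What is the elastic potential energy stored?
PE = ½kx² = ½×464×0.22² = 11.23 J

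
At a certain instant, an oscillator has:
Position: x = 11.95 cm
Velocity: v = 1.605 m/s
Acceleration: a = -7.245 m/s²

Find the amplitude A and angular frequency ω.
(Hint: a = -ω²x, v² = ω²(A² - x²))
a = −ω²x → ω = √(|a|/x) = √(7.245/0.1195) = 7.786 rad/s
v² = ω²(A² − x²) → A = √(x² + v²/ω²) = √(0.1195² + 1.605²/7.786²) = 0.2383 m = 23.83 cm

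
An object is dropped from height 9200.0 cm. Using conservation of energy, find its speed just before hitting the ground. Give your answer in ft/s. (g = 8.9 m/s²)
mgh = ½mv² → v = √(2gh) = √(2×8.9×92) = 40.47 m/s = 132.8 ft/s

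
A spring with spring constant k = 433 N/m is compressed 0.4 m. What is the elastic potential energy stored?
PE = ½kx² = ½×433×0.4² = 34.64 J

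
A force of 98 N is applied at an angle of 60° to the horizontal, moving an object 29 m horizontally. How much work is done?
W = Fd cosθ = 98×29×cos(60°) = 1421.0 J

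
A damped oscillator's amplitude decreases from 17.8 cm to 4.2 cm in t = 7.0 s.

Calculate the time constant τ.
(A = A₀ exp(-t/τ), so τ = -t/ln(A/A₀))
A/A₀ = 4.2/17.8 = 0.236; ln(A/A₀) = -1.444
τ = −t/ln(A/A₀) = −7.0/-1.444 = 4.847 s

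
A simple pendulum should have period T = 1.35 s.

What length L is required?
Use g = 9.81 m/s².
T = 2π√(L/g) → L = g(T/2π)² = 9.81×(1.35/2π)² = 0.4529 m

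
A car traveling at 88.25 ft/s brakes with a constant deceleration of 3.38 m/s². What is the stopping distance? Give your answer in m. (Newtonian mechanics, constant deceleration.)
d = v₀² / (2a) (with unit conversion) = 107.0 m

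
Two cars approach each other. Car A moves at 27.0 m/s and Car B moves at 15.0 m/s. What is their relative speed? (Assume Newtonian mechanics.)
v_rel = v_A + v_B = 27.0 + 15.0 = 42.0 m/s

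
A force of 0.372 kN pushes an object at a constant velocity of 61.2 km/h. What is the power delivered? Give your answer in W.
P = Fv = 372 N × 17 m/s = 6324 W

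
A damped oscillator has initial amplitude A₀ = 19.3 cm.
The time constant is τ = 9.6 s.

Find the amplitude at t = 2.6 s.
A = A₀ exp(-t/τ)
A = A₀ exp(−t/τ) = 19.3×exp(−2.6/9.6) = 14.72 cm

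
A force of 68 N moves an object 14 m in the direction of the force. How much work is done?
W = Fd = 68×14 = 952.0 J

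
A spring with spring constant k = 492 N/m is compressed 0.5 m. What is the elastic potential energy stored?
PE = ½kx² = ½×492×0.5² = 61.5 J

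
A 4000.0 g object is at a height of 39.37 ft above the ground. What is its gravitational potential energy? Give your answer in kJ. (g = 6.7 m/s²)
PE = mgh = 4 kg × 6.7 m/s² × 12 m = 321.6 J = 0.3216 kJ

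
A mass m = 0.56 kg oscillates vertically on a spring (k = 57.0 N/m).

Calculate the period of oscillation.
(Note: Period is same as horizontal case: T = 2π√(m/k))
T = 2π√(m/k) = 2π√(0.56/57.0) = 0.6228 s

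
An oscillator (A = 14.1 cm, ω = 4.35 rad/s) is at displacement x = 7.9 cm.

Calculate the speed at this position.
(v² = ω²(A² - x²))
v = ω√(A² − x²) = 4.35×√(0.141² − 0.079²) = 0.508 m/s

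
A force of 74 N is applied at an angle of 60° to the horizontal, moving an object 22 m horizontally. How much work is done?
W = Fd cosθ = 74×22×cos(60°) = 814.0 J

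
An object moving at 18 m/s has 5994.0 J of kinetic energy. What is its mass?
KE = ½mv² → m = 2KE/v² = 2×5994.0/18² = 37.0 kg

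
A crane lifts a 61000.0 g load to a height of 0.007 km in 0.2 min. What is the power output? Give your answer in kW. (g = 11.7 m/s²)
W = mgh = 61×11.7×7 = 4996 J
P = W/t = 4996/12 = 416.3 W = 0.4163 kW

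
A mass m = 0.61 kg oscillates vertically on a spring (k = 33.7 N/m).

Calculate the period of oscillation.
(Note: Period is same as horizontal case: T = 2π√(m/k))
T = 2π√(m/k) = 2π√(0.61/33.7) = 0.8453 s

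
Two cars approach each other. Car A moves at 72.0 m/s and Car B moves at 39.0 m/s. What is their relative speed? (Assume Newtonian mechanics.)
v_rel = v_A + v_B = 72.0 + 39.0 = 111.0 m/s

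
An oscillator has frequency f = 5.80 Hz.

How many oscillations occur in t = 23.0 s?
n = f×t = 5.8×23.0 = 133.4 oscillations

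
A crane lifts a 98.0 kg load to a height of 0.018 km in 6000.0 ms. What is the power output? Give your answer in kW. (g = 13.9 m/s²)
W = mgh = 98×13.9×18 = 2.452e+04 J
P = W/t = 2.452e+04/6 = 4087 W = 4.087 kW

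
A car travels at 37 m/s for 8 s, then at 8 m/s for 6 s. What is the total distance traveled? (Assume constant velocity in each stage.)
d₁ = v₁t₁ = 37 × 8 = 296 m
d₂ = v₂t₂ = 8 × 6 = 48 m
d_total = 296 + 48 = 344 m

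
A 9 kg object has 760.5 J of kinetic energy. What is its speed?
KE = ½mv² → v = √(2KE/m) = √(2×760.5/9) = 13.0 m/s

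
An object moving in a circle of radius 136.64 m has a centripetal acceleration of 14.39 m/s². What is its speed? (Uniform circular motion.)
v = √(a_c × r) = √(14.39 × 136.64) = 44.34 m/s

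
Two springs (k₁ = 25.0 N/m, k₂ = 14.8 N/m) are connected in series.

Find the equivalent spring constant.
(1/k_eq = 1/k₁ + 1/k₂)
1/k_eq = 1/25.0 + 1/14.8 = 0.10757; k_eq = 9.296 N/m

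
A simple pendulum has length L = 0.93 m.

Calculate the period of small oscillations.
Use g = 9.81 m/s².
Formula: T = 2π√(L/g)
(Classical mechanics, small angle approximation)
T = 2π√(L/g) = 2π√(0.93/9.81) = 1.935 s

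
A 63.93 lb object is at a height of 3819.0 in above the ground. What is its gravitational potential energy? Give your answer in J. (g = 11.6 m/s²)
PE = mgh = 29 kg × 11.6 m/s² × 97 m = 3.263e+04 J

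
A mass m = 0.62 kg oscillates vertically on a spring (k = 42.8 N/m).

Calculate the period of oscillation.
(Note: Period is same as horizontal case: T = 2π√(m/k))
T = 2π√(m/k) = 2π√(0.62/42.8) = 0.7562 s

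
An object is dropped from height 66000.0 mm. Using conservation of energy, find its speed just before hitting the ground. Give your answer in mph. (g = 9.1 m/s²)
mgh = ½mv² → v = √(2gh) = √(2×9.1×66) = 34.66 m/s = 77.53 mph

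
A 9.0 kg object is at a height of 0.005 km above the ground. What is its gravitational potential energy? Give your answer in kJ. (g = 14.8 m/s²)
PE = mgh = 9 kg × 14.8 m/s² × 5 m = 666 J = 0.666 kJ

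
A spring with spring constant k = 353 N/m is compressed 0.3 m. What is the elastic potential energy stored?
PE = ½kx² = ½×353×0.3² = 15.88 J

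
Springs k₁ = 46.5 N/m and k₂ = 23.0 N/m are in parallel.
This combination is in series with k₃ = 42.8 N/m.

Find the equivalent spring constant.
k₁₂ = k₁ + k₂ = 69.5 N/m (parallel)
1/k_eq = 1/k₁₂ + 1/k₃ → k_eq = 26.49 N/m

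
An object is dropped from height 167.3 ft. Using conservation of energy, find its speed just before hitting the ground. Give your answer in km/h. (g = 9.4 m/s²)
mgh = ½mv² → v = √(2gh) = √(2×9.4×50.99) = 30.96 m/s = 111.5 km/h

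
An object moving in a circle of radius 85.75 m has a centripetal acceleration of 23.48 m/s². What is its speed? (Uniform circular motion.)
v = √(a_c × r) = √(23.48 × 85.75) = 44.87 m/s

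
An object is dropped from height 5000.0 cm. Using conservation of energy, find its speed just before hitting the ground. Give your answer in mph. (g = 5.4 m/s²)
mgh = ½mv² → v = √(2gh) = √(2×5.4×50) = 23.24 m/s = 51.98 mph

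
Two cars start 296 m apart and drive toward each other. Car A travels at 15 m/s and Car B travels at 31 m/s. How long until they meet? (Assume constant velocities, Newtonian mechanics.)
Combined speed: v_combined = 15 + 31 = 46 m/s
Time to meet: t = d/46 = 296/46 = 6.43 s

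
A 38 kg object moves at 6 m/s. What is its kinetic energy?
KE = ½mv² = ½×38×6² = 684.0 J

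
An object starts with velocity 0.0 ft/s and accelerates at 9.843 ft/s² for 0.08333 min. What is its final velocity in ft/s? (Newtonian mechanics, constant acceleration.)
v = v₀ + at (with unit conversion) = 49.21 ft/s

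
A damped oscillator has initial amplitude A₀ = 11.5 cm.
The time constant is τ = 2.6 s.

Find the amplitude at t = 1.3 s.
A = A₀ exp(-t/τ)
A = A₀ exp(−t/τ) = 11.5×exp(−1.3/2.6) = 6.975 cm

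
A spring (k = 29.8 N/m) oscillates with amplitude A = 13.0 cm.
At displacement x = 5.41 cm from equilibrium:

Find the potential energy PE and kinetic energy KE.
E_total = ½kA² = ½×29.8×(0.13)² = 0.2518 J
PE = ½kx² = ½×29.8×(0.0541)² = 0.04361 J
KE = E_total − PE = 0.2082 J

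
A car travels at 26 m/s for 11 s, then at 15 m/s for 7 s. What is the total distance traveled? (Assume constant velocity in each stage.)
d₁ = v₁t₁ = 26 × 11 = 286 m
d₂ = v₂t₂ = 15 × 7 = 105 m
d_total = 286 + 105 = 391 m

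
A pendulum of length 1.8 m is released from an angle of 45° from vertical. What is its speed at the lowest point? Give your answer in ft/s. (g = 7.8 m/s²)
h = L(1 − cosθ) = 1.8×(1 − cos45°) = 0.5272 m
v = √(2gh) = √(2×7.8×0.5272) = 2.868 m/s = 9.409 ft/s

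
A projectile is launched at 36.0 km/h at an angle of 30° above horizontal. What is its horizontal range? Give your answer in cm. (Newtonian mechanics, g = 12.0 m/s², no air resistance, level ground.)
R = v₀² sin(2θ) / g (with unit conversion) = 721.7 cm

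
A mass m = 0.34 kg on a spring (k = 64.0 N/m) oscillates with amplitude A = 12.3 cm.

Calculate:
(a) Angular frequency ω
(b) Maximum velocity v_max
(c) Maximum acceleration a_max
ω = √(k/m) = √(64.0/0.34) = 13.72 rad/s
v_max = ωA = 13.72×0.123 = 1.688 m/s
a_max = ω²A = 13.72²×0.123 = 23.15 m/s²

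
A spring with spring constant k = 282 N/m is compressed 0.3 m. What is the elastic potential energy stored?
PE = ½kx² = ½×282×0.3² = 12.69 J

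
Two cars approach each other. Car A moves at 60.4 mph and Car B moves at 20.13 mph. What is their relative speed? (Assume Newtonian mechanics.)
v_rel = v_A + v_B = 60.4 + 20.13 = 80.53 mph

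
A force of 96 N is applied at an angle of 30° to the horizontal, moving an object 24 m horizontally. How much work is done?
W = Fd cosθ = 96×24×cos(30°) = 1995.3 J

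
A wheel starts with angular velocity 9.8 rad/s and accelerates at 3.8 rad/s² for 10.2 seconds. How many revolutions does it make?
θ = ω₀t + ½αt² = 9.8×10.2 + ½×3.8×10.2² = 297.64 rad
Revolutions = θ/(2π) = 297.64/(2π) = 47.37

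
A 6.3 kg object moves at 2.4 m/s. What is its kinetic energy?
KE = ½mv² = ½×6.3×2.4² = 18.144 J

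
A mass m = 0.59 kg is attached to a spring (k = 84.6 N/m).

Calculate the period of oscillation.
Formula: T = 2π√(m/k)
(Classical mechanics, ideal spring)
T = 2π√(m/k) = 2π√(0.59/84.6) = 0.5247 s; f = 1/T = 1.906 Hz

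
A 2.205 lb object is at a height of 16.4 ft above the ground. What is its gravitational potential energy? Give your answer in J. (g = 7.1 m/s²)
PE = mgh = 1 kg × 7.1 m/s² × 4.999 m = 35.5 J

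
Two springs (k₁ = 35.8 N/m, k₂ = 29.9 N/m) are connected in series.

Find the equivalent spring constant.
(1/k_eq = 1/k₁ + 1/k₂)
1/k_eq = 1/35.8 + 1/29.9 = 0.061378; k_eq = 16.29 N/m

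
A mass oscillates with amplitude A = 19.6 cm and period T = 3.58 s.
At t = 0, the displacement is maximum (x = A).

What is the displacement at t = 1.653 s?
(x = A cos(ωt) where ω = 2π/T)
ω = 2π/T = 2π/3.58 = 1.755 rad/s
x = A cos(ωt) = 19.6×cos(1.755×1.653) = -19.04 cm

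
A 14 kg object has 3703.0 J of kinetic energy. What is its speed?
KE = ½mv² → v = √(2KE/m) = √(2×3703.0/14) = 23.0 m/s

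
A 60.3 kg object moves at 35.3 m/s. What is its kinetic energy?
KE = ½mv² = ½×60.3×35.3² = 37569.61 J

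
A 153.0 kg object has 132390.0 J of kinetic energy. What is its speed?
KE = ½mv² → v = √(2KE/m) = √(2×132390.0/153.0) = 41.6 m/s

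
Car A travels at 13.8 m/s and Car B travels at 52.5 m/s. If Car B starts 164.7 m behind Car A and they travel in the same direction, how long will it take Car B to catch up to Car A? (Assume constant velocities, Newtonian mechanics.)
Relative speed: v_rel = 52.5 - 13.8 = 38.7 m/s
Time to catch: t = d₀/v_rel = 164.7/38.7 = 4.26 s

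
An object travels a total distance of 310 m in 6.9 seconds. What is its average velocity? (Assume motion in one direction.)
v_avg = Δd / Δt = 310 / 6.9 = 44.93 m/s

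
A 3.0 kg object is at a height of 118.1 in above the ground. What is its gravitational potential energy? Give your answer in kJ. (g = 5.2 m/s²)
PE = mgh = 3 kg × 5.2 m/s² × 3 m = 46.8 J = 0.0468 kJ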